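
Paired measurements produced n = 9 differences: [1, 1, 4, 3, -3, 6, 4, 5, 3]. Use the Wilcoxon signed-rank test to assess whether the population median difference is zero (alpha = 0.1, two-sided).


Step 1: Drop any zero differences (none here) and take |d_i|.
|d| = [1, 1, 4, 3, 3, 6, 4, 5, 3]
Step 2: Midrank |d_i| (ties get averaged ranks).
ranks: |1|->1.5, |1|->1.5, |4|->6.5, |3|->4, |3|->4, |6|->9, |4|->6.5, |5|->8, |3|->4
Step 3: Attach original signs; sum ranks with positive sign and with negative sign.
W+ = 1.5 + 1.5 + 6.5 + 4 + 9 + 6.5 + 8 + 4 = 41
W- = 4 = 4
(Check: W+ + W- = 45 should equal n(n+1)/2 = 45.)
Step 4: Test statistic W = min(W+, W-) = 4.
Step 5: Ties in |d|, so use the tie-corrected normal approximation.
        E[W] = n(n+1)/4 = 9*10/4 = 22.5.
        Tie groups: |d|=1 (t=2), |d|=3 (t=3), |d|=4 (t=2); sum(t^3 - t) = 36.
        Var[W] = n(n+1)(2n+1)/24 - sum(t^3-t)/48 = 1710/24 - 36/48 = 70.5.
        z = (W - E[W]) / sqrt(Var[W]) = (4 - 22.5) / 8.3964 = -2.2033.
        Two-sided p = 2*Phi(z) = 0.027572.
Step 6: alpha = 0.1. reject H0.

W+ = 41, W- = 4, W = min = 4, p = 0.027572, reject H0.


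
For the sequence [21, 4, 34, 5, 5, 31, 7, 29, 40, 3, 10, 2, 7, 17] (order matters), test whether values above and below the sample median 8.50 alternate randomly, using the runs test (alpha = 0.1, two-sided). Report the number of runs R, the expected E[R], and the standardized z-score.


Step 1: Compute median = 8.50; label A = above, B = below.
Labels in order: ABABBABAABABBA  (n_A = 7, n_B = 7)
Step 2: Count runs R = 11.
Step 3: Under H0 (random ordering), E[R] = 2*n_A*n_B/(n_A+n_B) + 1 = 2*7*7/14 + 1 = 8.0000.
        Var[R] = 2*n_A*n_B*(2*n_A*n_B - n_A - n_B) / ((n_A+n_B)^2 * (n_A+n_B-1)) = 8232/2548 = 3.2308.
        SD[R] = 1.7974.
Step 4: Continuity-corrected z = (R - 0.5 - E[R]) / SD[R] = (11 - 0.5 - 8.0000) / 1.7974 = 1.3909.
Step 5: Two-sided p-value via normal approximation = 2*(1 - Phi(|z|)) = 0.164264.
Step 6: alpha = 0.1. fail to reject H0.

R = 11, z = 1.3909, p = 0.164264, fail to reject H0.


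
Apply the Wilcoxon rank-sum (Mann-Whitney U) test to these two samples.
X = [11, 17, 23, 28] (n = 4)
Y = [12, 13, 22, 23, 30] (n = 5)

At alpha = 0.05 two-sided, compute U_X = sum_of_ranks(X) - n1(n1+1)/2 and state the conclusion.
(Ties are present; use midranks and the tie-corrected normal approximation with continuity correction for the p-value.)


Step 1: Combine and sort all 9 observations; assign midranks.
sorted (value, group): (11,X), (12,Y), (13,Y), (17,X), (22,Y), (23,X), (23,Y), (28,X), (30,Y)
ranks: 11->1, 12->2, 13->3, 17->4, 22->5, 23->6.5, 23->6.5, 28->8, 30->9
Step 2: Rank sum for X: R1 = 1 + 4 + 6.5 + 8 = 19.5.
Step 3: U_X = R1 - n1(n1+1)/2 = 19.5 - 4*5/2 = 19.5 - 10 = 9.5.
       U_Y = n1*n2 - U_X = 20 - 9.5 = 10.5.
Step 4: Ties are present, so use the tie-corrected normal approximation (with continuity correction) for the p-value.
Step 5: p-value = 1.000000; compare to alpha = 0.05. fail to reject H0.

U_X = 9.5, p = 1.000000, fail to reject H0 at alpha = 0.05.


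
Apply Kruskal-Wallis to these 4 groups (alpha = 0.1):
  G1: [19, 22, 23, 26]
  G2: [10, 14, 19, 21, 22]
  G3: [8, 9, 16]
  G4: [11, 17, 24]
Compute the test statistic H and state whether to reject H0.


Step 1: Combine all N = 15 observations and assign midranks.
sorted (value, group, rank): (8,G3,1), (9,G3,2), (10,G2,3), (11,G4,4), (14,G2,5), (16,G3,6), (17,G4,7), (19,G1,8.5), (19,G2,8.5), (21,G2,10), (22,G1,11.5), (22,G2,11.5), (23,G1,13), (24,G4,14), (26,G1,15)
Step 2: Sum ranks within each group.
R_1 = 48 (n_1 = 4)
R_2 = 38 (n_2 = 5)
R_3 = 9 (n_3 = 3)
R_4 = 25 (n_4 = 3)
Step 3: H = 12/(N(N+1)) * sum(R_i^2/n_i) - 3(N+1)
     = 12/(15*16) * (48^2/4 + 38^2/5 + 9^2/3 + 25^2/3) - 3*16
     = 0.050000 * 1100.13 - 48
     = 7.006667.
Step 4: Ties present; correction factor C = 1 - 12/(15^3 - 15) = 0.996429. Corrected H = 7.006667 / 0.996429 = 7.031780.
Step 5: Under H0, H ~ chi^2(3); p-value = 0.070892.
Step 6: alpha = 0.1. reject H0.

H = 7.0318, df = 3, p = 0.070892, reject H0.


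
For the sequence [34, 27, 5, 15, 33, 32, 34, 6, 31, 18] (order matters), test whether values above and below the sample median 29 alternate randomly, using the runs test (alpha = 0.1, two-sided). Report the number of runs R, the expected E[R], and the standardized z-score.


Step 1: Compute median = 29; label A = above, B = below.
Labels in order: ABBBAAABAB  (n_A = 5, n_B = 5)
Step 2: Count runs R = 6.
Step 3: Under H0 (random ordering), E[R] = 2*n_A*n_B/(n_A+n_B) + 1 = 2*5*5/10 + 1 = 6.0000.
        Var[R] = 2*n_A*n_B*(2*n_A*n_B - n_A - n_B) / ((n_A+n_B)^2 * (n_A+n_B-1)) = 2000/900 = 2.2222.
        SD[R] = 1.4907.
Step 4: R = E[R], so z = 0 with no continuity correction.
Step 5: Two-sided p-value via normal approximation = 2*(1 - Phi(|z|)) = 1.000000.
Step 6: alpha = 0.1. fail to reject H0.

R = 6, z = 0.0000, p = 1.000000, fail to reject H0.


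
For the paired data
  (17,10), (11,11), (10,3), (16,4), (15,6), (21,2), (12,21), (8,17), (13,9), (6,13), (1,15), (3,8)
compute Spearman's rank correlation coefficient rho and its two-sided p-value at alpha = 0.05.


Step 1: Rank x and y separately (midranks; no ties here).
rank(x): 17->11, 11->6, 10->5, 16->10, 15->9, 21->12, 12->7, 8->4, 13->8, 6->3, 1->1, 3->2
rank(y): 10->7, 11->8, 3->2, 4->3, 6->4, 2->1, 21->12, 17->11, 9->6, 13->9, 15->10, 8->5
Step 2: d_i = R_x(i) - R_y(i); compute d_i^2.
  (11-7)^2=16, (6-8)^2=4, (5-2)^2=9, (10-3)^2=49, (9-4)^2=25, (12-1)^2=121, (7-12)^2=25, (4-11)^2=49, (8-6)^2=4, (3-9)^2=36, (1-10)^2=81, (2-5)^2=9
sum(d^2) = 428.
Step 3: rho = 1 - 6*428 / (12*(12^2 - 1)) = 1 - 2568/1716 = -0.496503.
Step 4: Under H0, t = rho * sqrt((n-2)/(1-rho^2)) = -1.8088 ~ t(10).
Step 5: Two-sided p-value from the t-distribution with 10 df = 0.100603.
Step 6: alpha = 0.05. fail to reject H0.

rho = -0.4965, p = 0.100603, fail to reject H0 at alpha = 0.05.


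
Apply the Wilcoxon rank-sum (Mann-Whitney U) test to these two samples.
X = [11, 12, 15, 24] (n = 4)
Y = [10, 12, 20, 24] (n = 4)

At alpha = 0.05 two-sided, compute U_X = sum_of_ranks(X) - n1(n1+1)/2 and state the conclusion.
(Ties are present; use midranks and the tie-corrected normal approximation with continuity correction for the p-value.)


Step 1: Combine and sort all 8 observations; assign midranks.
sorted (value, group): (10,Y), (11,X), (12,X), (12,Y), (15,X), (20,Y), (24,X), (24,Y)
ranks: 10->1, 11->2, 12->3.5, 12->3.5, 15->5, 20->6, 24->7.5, 24->7.5
Step 2: Rank sum for X: R1 = 2 + 3.5 + 5 + 7.5 = 18.
Step 3: U_X = R1 - n1(n1+1)/2 = 18 - 4*5/2 = 18 - 10 = 8.
       U_Y = n1*n2 - U_X = 16 - 8 = 8.
Step 4: Ties are present, so use the tie-corrected normal approximation (with continuity correction) for the p-value.
Step 5: p-value = 1.000000; compare to alpha = 0.05. fail to reject H0.

U_X = 8, p = 1.000000, fail to reject H0 at alpha = 0.05.


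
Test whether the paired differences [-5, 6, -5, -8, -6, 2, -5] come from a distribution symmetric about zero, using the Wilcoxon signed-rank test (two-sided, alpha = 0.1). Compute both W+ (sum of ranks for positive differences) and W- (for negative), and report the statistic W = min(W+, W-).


Step 1: Drop any zero differences (none here) and take |d_i|.
|d| = [5, 6, 5, 8, 6, 2, 5]
Step 2: Midrank |d_i| (ties get averaged ranks).
ranks: |5|->3, |6|->5.5, |5|->3, |8|->7, |6|->5.5, |2|->1, |5|->3
Step 3: Attach original signs; sum ranks with positive sign and with negative sign.
W+ = 5.5 + 1 = 6.5
W- = 3 + 3 + 7 + 5.5 + 3 = 21.5
(Check: W+ + W- = 28 should equal n(n+1)/2 = 28.)
Step 4: Test statistic W = min(W+, W-) = 6.5.
Step 5: Ties in |d|, so use the tie-corrected normal approximation.
        E[W] = n(n+1)/4 = 7*8/4 = 14.
        Tie groups: |d|=5 (t=3), |d|=6 (t=2); sum(t^3 - t) = 30.
        Var[W] = n(n+1)(2n+1)/24 - sum(t^3-t)/48 = 840/24 - 30/48 = 34.375.
        z = (W - E[W]) / sqrt(Var[W]) = (6.5 - 14) / 5.8630 = -1.2792.
        Two-sided p = 2*Phi(z) = 0.200825.
Step 6: alpha = 0.1. fail to reject H0.

W+ = 6.5, W- = 21.5, W = min = 6.5, p = 0.200825, fail to reject H0.


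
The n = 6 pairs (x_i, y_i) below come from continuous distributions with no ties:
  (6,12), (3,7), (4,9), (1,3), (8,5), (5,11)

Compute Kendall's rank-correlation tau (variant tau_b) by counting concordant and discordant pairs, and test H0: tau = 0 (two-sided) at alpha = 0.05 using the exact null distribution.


Step 1: Enumerate the 15 unordered pairs (i,j) with i<j and classify each by sign(x_j-x_i) * sign(y_j-y_i).
  (1,2):dx=-3,dy=-5->C; (1,3):dx=-2,dy=-3->C; (1,4):dx=-5,dy=-9->C; (1,5):dx=+2,dy=-7->D
  (1,6):dx=-1,dy=-1->C; (2,3):dx=+1,dy=+2->C; (2,4):dx=-2,dy=-4->C; (2,5):dx=+5,dy=-2->D
  (2,6):dx=+2,dy=+4->C; (3,4):dx=-3,dy=-6->C; (3,5):dx=+4,dy=-4->D; (3,6):dx=+1,dy=+2->C
  (4,5):dx=+7,dy=+2->C; (4,6):dx=+4,dy=+8->C; (5,6):dx=-3,dy=+6->D
Step 2: C = 11, D = 4, total pairs = 15.
Step 3: tau = (C - D)/(n(n-1)/2) = (11 - 4)/15 = 0.466667.
Step 4: Exact two-sided p-value (enumerate n! = 720 permutations of y under H0): p = 0.272222.
Step 5: alpha = 0.05. fail to reject H0.

tau_b = 0.4667 (C=11, D=4), p = 0.272222, fail to reject H0.


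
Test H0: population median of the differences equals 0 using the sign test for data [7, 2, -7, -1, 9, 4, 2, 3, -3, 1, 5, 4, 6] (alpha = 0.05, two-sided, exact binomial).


Step 1: Discard zero differences. Original n = 13; n_eff = number of nonzero differences = 13.
Nonzero differences (with sign): +7, +2, -7, -1, +9, +4, +2, +3, -3, +1, +5, +4, +6
Step 2: Count signs: positive = 10, negative = 3.
Step 3: Under H0: P(positive) = 0.5, so the number of positives S ~ Bin(13, 0.5).
Step 4: Two-sided exact p-value = sum of Bin(13,0.5) probabilities at or below the observed probability = 0.092285.
Step 5: alpha = 0.05. fail to reject H0.

n_eff = 13, pos = 10, neg = 3, p = 0.092285, fail to reject H0.


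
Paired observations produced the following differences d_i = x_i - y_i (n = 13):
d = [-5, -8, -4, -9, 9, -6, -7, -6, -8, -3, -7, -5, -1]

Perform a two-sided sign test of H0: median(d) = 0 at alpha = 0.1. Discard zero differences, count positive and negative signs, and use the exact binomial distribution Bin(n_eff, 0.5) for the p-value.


Step 1: Discard zero differences. Original n = 13; n_eff = number of nonzero differences = 13.
Nonzero differences (with sign): -5, -8, -4, -9, +9, -6, -7, -6, -8, -3, -7, -5, -1
Step 2: Count signs: positive = 1, negative = 12.
Step 3: Under H0: P(positive) = 0.5, so the number of positives S ~ Bin(13, 0.5).
Step 4: Two-sided exact p-value = sum of Bin(13,0.5) probabilities at or below the observed probability = 0.003418.
Step 5: alpha = 0.1. reject H0.

n_eff = 13, pos = 1, neg = 12, p = 0.003418, reject H0.


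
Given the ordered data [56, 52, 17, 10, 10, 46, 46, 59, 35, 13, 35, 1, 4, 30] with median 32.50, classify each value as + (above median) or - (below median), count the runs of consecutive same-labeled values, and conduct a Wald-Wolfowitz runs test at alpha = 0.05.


Step 1: Compute median = 32.50; label A = above, B = below.
Labels in order: AABBBAAAABABBB  (n_A = 7, n_B = 7)
Step 2: Count runs R = 6.
Step 3: Under H0 (random ordering), E[R] = 2*n_A*n_B/(n_A+n_B) + 1 = 2*7*7/14 + 1 = 8.0000.
        Var[R] = 2*n_A*n_B*(2*n_A*n_B - n_A - n_B) / ((n_A+n_B)^2 * (n_A+n_B-1)) = 8232/2548 = 3.2308.
        SD[R] = 1.7974.
Step 4: Continuity-corrected z = (R + 0.5 - E[R]) / SD[R] = (6 + 0.5 - 8.0000) / 1.7974 = -0.8345.
Step 5: Two-sided p-value via normal approximation = 2*(1 - Phi(|z|)) = 0.403986.
Step 6: alpha = 0.05. fail to reject H0.

R = 6, z = -0.8345, p = 0.403986, fail to reject H0.


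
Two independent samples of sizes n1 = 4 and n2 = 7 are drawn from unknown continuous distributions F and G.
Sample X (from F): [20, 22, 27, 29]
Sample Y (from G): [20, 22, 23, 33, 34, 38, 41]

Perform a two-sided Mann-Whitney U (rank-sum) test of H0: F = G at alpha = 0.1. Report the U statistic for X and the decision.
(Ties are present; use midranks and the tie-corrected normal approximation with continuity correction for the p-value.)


Step 1: Combine and sort all 11 observations; assign midranks.
sorted (value, group): (20,X), (20,Y), (22,X), (22,Y), (23,Y), (27,X), (29,X), (33,Y), (34,Y), (38,Y), (41,Y)
ranks: 20->1.5, 20->1.5, 22->3.5, 22->3.5, 23->5, 27->6, 29->7, 33->8, 34->9, 38->10, 41->11
Step 2: Rank sum for X: R1 = 1.5 + 3.5 + 6 + 7 = 18.
Step 3: U_X = R1 - n1(n1+1)/2 = 18 - 4*5/2 = 18 - 10 = 8.
       U_Y = n1*n2 - U_X = 28 - 8 = 20.
Step 4: Ties are present, so use the tie-corrected normal approximation (with continuity correction) for the p-value.
Step 5: p-value = 0.296412; compare to alpha = 0.1. fail to reject H0.

U_X = 8, p = 0.296412, fail to reject H0 at alpha = 0.1.


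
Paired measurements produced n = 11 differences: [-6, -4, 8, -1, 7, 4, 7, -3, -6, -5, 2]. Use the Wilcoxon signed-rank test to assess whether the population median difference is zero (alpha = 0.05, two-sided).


Step 1: Drop any zero differences (none here) and take |d_i|.
|d| = [6, 4, 8, 1, 7, 4, 7, 3, 6, 5, 2]
Step 2: Midrank |d_i| (ties get averaged ranks).
ranks: |6|->7.5, |4|->4.5, |8|->11, |1|->1, |7|->9.5, |4|->4.5, |7|->9.5, |3|->3, |6|->7.5, |5|->6, |2|->2
Step 3: Attach original signs; sum ranks with positive sign and with negative sign.
W+ = 11 + 9.5 + 4.5 + 9.5 + 2 = 36.5
W- = 7.5 + 4.5 + 1 + 3 + 7.5 + 6 = 29.5
(Check: W+ + W- = 66 should equal n(n+1)/2 = 66.)
Step 4: Test statistic W = min(W+, W-) = 29.5.
Step 5: Ties in |d|, so use the tie-corrected normal approximation.
        E[W] = n(n+1)/4 = 11*12/4 = 33.
        Tie groups: |d|=4 (t=2), |d|=6 (t=2), |d|=7 (t=2); sum(t^3 - t) = 18.
        Var[W] = n(n+1)(2n+1)/24 - sum(t^3-t)/48 = 3036/24 - 18/48 = 126.125.
        z = (W - E[W]) / sqrt(Var[W]) = (29.5 - 33) / 11.2305 = -0.3117.
        Two-sided p = 2*Phi(z) = 0.755306.
Step 6: alpha = 0.05. fail to reject H0.

W+ = 36.5, W- = 29.5, W = min = 29.5, p = 0.755306, fail to reject H0.


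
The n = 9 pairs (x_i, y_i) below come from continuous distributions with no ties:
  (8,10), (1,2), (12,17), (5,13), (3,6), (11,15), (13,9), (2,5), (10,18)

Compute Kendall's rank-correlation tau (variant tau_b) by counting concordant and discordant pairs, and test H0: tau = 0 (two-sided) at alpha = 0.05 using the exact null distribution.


Step 1: Enumerate the 36 unordered pairs (i,j) with i<j and classify each by sign(x_j-x_i) * sign(y_j-y_i).
  (1,2):dx=-7,dy=-8->C; (1,3):dx=+4,dy=+7->C; (1,4):dx=-3,dy=+3->D; (1,5):dx=-5,dy=-4->C
  (1,6):dx=+3,dy=+5->C; (1,7):dx=+5,dy=-1->D; (1,8):dx=-6,dy=-5->C; (1,9):dx=+2,dy=+8->C
  (2,3):dx=+11,dy=+15->C; (2,4):dx=+4,dy=+11->C; (2,5):dx=+2,dy=+4->C; (2,6):dx=+10,dy=+13->C
  (2,7):dx=+12,dy=+7->C; (2,8):dx=+1,dy=+3->C; (2,9):dx=+9,dy=+16->C; (3,4):dx=-7,dy=-4->C
  (3,5):dx=-9,dy=-11->C; (3,6):dx=-1,dy=-2->C; (3,7):dx=+1,dy=-8->D; (3,8):dx=-10,dy=-12->C
  (3,9):dx=-2,dy=+1->D; (4,5):dx=-2,dy=-7->C; (4,6):dx=+6,dy=+2->C; (4,7):dx=+8,dy=-4->D
  (4,8):dx=-3,dy=-8->C; (4,9):dx=+5,dy=+5->C; (5,6):dx=+8,dy=+9->C; (5,7):dx=+10,dy=+3->C
  (5,8):dx=-1,dy=-1->C; (5,9):dx=+7,dy=+12->C; (6,7):dx=+2,dy=-6->D; (6,8):dx=-9,dy=-10->C
  (6,9):dx=-1,dy=+3->D; (7,8):dx=-11,dy=-4->C; (7,9):dx=-3,dy=+9->D; (8,9):dx=+8,dy=+13->C
Step 2: C = 28, D = 8, total pairs = 36.
Step 3: tau = (C - D)/(n(n-1)/2) = (28 - 8)/36 = 0.555556.
Step 4: Exact two-sided p-value (enumerate n! = 362880 permutations of y under H0): p = 0.044615.
Step 5: alpha = 0.05. reject H0.

tau_b = 0.5556 (C=28, D=8), p = 0.044615, reject H0.


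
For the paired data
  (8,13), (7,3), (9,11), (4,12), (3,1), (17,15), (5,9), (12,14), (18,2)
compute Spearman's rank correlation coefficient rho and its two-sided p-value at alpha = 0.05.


Step 1: Rank x and y separately (midranks; no ties here).
rank(x): 8->5, 7->4, 9->6, 4->2, 3->1, 17->8, 5->3, 12->7, 18->9
rank(y): 13->7, 3->3, 11->5, 12->6, 1->1, 15->9, 9->4, 14->8, 2->2
Step 2: d_i = R_x(i) - R_y(i); compute d_i^2.
  (5-7)^2=4, (4-3)^2=1, (6-5)^2=1, (2-6)^2=16, (1-1)^2=0, (8-9)^2=1, (3-4)^2=1, (7-8)^2=1, (9-2)^2=49
sum(d^2) = 74.
Step 3: rho = 1 - 6*74 / (9*(9^2 - 1)) = 1 - 444/720 = 0.383333.
Step 4: Under H0, t = rho * sqrt((n-2)/(1-rho^2)) = 1.0981 ~ t(7).
Step 5: Two-sided p-value from the t-distribution with 7 df = 0.308495.
Step 6: alpha = 0.05. fail to reject H0.

rho = 0.3833, p = 0.308495, fail to reject H0 at alpha = 0.05.


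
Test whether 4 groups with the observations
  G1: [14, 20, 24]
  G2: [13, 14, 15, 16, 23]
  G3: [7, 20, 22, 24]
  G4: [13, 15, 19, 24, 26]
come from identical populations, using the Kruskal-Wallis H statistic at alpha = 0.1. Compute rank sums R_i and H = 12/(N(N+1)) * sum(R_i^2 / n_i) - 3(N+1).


Step 1: Combine all N = 17 observations and assign midranks.
sorted (value, group, rank): (7,G3,1), (13,G2,2.5), (13,G4,2.5), (14,G1,4.5), (14,G2,4.5), (15,G2,6.5), (15,G4,6.5), (16,G2,8), (19,G4,9), (20,G1,10.5), (20,G3,10.5), (22,G3,12), (23,G2,13), (24,G1,15), (24,G3,15), (24,G4,15), (26,G4,17)
Step 2: Sum ranks within each group.
R_1 = 30 (n_1 = 3)
R_2 = 34.5 (n_2 = 5)
R_3 = 38.5 (n_3 = 4)
R_4 = 50 (n_4 = 5)
Step 3: H = 12/(N(N+1)) * sum(R_i^2/n_i) - 3(N+1)
     = 12/(17*18) * (30^2/3 + 34.5^2/5 + 38.5^2/4 + 50^2/5) - 3*18
     = 0.039216 * 1408.61 - 54
     = 1.239706.
Step 4: Ties present; correction factor C = 1 - 48/(17^3 - 17) = 0.990196. Corrected H = 1.239706 / 0.990196 = 1.251980.
Step 5: Under H0, H ~ chi^2(3); p-value = 0.740566.
Step 6: alpha = 0.1. fail to reject H0.

H = 1.2520, df = 3, p = 0.740566, fail to reject H0.


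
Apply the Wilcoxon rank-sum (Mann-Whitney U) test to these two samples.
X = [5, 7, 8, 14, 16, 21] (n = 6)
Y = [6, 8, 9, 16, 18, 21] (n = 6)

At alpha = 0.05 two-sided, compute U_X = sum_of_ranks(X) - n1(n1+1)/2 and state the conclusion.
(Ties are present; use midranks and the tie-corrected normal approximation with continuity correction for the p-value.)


Step 1: Combine and sort all 12 observations; assign midranks.
sorted (value, group): (5,X), (6,Y), (7,X), (8,X), (8,Y), (9,Y), (14,X), (16,X), (16,Y), (18,Y), (21,X), (21,Y)
ranks: 5->1, 6->2, 7->3, 8->4.5, 8->4.5, 9->6, 14->7, 16->8.5, 16->8.5, 18->10, 21->11.5, 21->11.5
Step 2: Rank sum for X: R1 = 1 + 3 + 4.5 + 7 + 8.5 + 11.5 = 35.5.
Step 3: U_X = R1 - n1(n1+1)/2 = 35.5 - 6*7/2 = 35.5 - 21 = 14.5.
       U_Y = n1*n2 - U_X = 36 - 14.5 = 21.5.
Step 4: Ties are present, so use the tie-corrected normal approximation (with continuity correction) for the p-value.
Step 5: p-value = 0.629150; compare to alpha = 0.05. fail to reject H0.

U_X = 14.5, p = 0.629150, fail to reject H0 at alpha = 0.05.


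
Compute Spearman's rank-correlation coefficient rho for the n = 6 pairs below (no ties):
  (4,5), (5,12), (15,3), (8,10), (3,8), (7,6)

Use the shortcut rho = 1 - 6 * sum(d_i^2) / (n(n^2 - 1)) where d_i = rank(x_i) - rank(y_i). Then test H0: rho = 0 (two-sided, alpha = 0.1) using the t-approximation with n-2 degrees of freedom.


Step 1: Rank x and y separately (midranks; no ties here).
rank(x): 4->2, 5->3, 15->6, 8->5, 3->1, 7->4
rank(y): 5->2, 12->6, 3->1, 10->5, 8->4, 6->3
Step 2: d_i = R_x(i) - R_y(i); compute d_i^2.
  (2-2)^2=0, (3-6)^2=9, (6-1)^2=25, (5-5)^2=0, (1-4)^2=9, (4-3)^2=1
sum(d^2) = 44.
Step 3: rho = 1 - 6*44 / (6*(6^2 - 1)) = 1 - 264/210 = -0.257143.
Step 4: Under H0, t = rho * sqrt((n-2)/(1-rho^2)) = -0.5322 ~ t(4).
Step 5: Two-sided p-value from the t-distribution with 4 df = 0.622787.
Step 6: alpha = 0.1. fail to reject H0.

rho = -0.2571, p = 0.622787, fail to reject H0 at alpha = 0.1.


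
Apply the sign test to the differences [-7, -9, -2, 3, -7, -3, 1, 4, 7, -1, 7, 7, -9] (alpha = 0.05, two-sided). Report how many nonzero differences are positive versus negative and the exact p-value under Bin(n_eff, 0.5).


Step 1: Discard zero differences. Original n = 13; n_eff = number of nonzero differences = 13.
Nonzero differences (with sign): -7, -9, -2, +3, -7, -3, +1, +4, +7, -1, +7, +7, -9
Step 2: Count signs: positive = 6, negative = 7.
Step 3: Under H0: P(positive) = 0.5, so the number of positives S ~ Bin(13, 0.5).
Step 4: Two-sided exact p-value = sum of Bin(13,0.5) probabilities at or below the observed probability = 1.000000.
Step 5: alpha = 0.05. fail to reject H0.

n_eff = 13, pos = 6, neg = 7, p = 1.000000, fail to reject H0.


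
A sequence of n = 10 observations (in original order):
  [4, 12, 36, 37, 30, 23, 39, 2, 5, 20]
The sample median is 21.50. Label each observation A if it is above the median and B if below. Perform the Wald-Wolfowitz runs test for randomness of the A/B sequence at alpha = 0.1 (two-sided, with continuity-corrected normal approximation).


Step 1: Compute median = 21.50; label A = above, B = below.
Labels in order: BBAAAAABBB  (n_A = 5, n_B = 5)
Step 2: Count runs R = 3.
Step 3: Under H0 (random ordering), E[R] = 2*n_A*n_B/(n_A+n_B) + 1 = 2*5*5/10 + 1 = 6.0000.
        Var[R] = 2*n_A*n_B*(2*n_A*n_B - n_A - n_B) / ((n_A+n_B)^2 * (n_A+n_B-1)) = 2000/900 = 2.2222.
        SD[R] = 1.4907.
Step 4: Continuity-corrected z = (R + 0.5 - E[R]) / SD[R] = (3 + 0.5 - 6.0000) / 1.4907 = -1.6771.
Step 5: Two-sided p-value via normal approximation = 2*(1 - Phi(|z|)) = 0.093533.
Step 6: alpha = 0.1. reject H0.

R = 3, z = -1.6771, p = 0.093533, reject H0.


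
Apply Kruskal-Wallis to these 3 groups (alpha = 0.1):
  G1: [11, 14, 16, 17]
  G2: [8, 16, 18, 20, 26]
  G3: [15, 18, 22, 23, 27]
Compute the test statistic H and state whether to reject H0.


Step 1: Combine all N = 14 observations and assign midranks.
sorted (value, group, rank): (8,G2,1), (11,G1,2), (14,G1,3), (15,G3,4), (16,G1,5.5), (16,G2,5.5), (17,G1,7), (18,G2,8.5), (18,G3,8.5), (20,G2,10), (22,G3,11), (23,G3,12), (26,G2,13), (27,G3,14)
Step 2: Sum ranks within each group.
R_1 = 17.5 (n_1 = 4)
R_2 = 38 (n_2 = 5)
R_3 = 49.5 (n_3 = 5)
Step 3: H = 12/(N(N+1)) * sum(R_i^2/n_i) - 3(N+1)
     = 12/(14*15) * (17.5^2/4 + 38^2/5 + 49.5^2/5) - 3*15
     = 0.057143 * 855.413 - 45
     = 3.880714.
Step 4: Ties present; correction factor C = 1 - 12/(14^3 - 14) = 0.995604. Corrected H = 3.880714 / 0.995604 = 3.897848.
Step 5: Under H0, H ~ chi^2(2); p-value = 0.142427.
Step 6: alpha = 0.1. fail to reject H0.

H = 3.8978, df = 2, p = 0.142427, fail to reject H0.


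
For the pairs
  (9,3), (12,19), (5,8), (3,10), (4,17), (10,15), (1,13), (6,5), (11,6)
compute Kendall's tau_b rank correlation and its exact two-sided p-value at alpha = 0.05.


Step 1: Enumerate the 36 unordered pairs (i,j) with i<j and classify each by sign(x_j-x_i) * sign(y_j-y_i).
  (1,2):dx=+3,dy=+16->C; (1,3):dx=-4,dy=+5->D; (1,4):dx=-6,dy=+7->D; (1,5):dx=-5,dy=+14->D
  (1,6):dx=+1,dy=+12->C; (1,7):dx=-8,dy=+10->D; (1,8):dx=-3,dy=+2->D; (1,9):dx=+2,dy=+3->C
  (2,3):dx=-7,dy=-11->C; (2,4):dx=-9,dy=-9->C; (2,5):dx=-8,dy=-2->C; (2,6):dx=-2,dy=-4->C
  (2,7):dx=-11,dy=-6->C; (2,8):dx=-6,dy=-14->C; (2,9):dx=-1,dy=-13->C; (3,4):dx=-2,dy=+2->D
  (3,5):dx=-1,dy=+9->D; (3,6):dx=+5,dy=+7->C; (3,7):dx=-4,dy=+5->D; (3,8):dx=+1,dy=-3->D
  (3,9):dx=+6,dy=-2->D; (4,5):dx=+1,dy=+7->C; (4,6):dx=+7,dy=+5->C; (4,7):dx=-2,dy=+3->D
  (4,8):dx=+3,dy=-5->D; (4,9):dx=+8,dy=-4->D; (5,6):dx=+6,dy=-2->D; (5,7):dx=-3,dy=-4->C
  (5,8):dx=+2,dy=-12->D; (5,9):dx=+7,dy=-11->D; (6,7):dx=-9,dy=-2->C; (6,8):dx=-4,dy=-10->C
  (6,9):dx=+1,dy=-9->D; (7,8):dx=+5,dy=-8->D; (7,9):dx=+10,dy=-7->D; (8,9):dx=+5,dy=+1->C
Step 2: C = 17, D = 19, total pairs = 36.
Step 3: tau = (C - D)/(n(n-1)/2) = (17 - 19)/36 = -0.055556.
Step 4: Exact two-sided p-value (enumerate n! = 362880 permutations of y under H0): p = 0.919455.
Step 5: alpha = 0.05. fail to reject H0.

tau_b = -0.0556 (C=17, D=19), p = 0.919455, fail to reject H0.


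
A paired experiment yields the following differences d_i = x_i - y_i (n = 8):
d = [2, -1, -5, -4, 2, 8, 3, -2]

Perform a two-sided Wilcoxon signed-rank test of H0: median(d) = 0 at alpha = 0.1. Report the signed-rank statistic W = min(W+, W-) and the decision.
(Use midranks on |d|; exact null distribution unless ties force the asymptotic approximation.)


Step 1: Drop any zero differences (none here) and take |d_i|.
|d| = [2, 1, 5, 4, 2, 8, 3, 2]
Step 2: Midrank |d_i| (ties get averaged ranks).
ranks: |2|->3, |1|->1, |5|->7, |4|->6, |2|->3, |8|->8, |3|->5, |2|->3
Step 3: Attach original signs; sum ranks with positive sign and with negative sign.
W+ = 3 + 3 + 8 + 5 = 19
W- = 1 + 7 + 6 + 3 = 17
(Check: W+ + W- = 36 should equal n(n+1)/2 = 36.)
Step 4: Test statistic W = min(W+, W-) = 17.
Step 5: Ties in |d|, so use the tie-corrected normal approximation.
        E[W] = n(n+1)/4 = 8*9/4 = 18.
        Tie groups: |d|=2 (t=3); sum(t^3 - t) = 24.
        Var[W] = n(n+1)(2n+1)/24 - sum(t^3-t)/48 = 1224/24 - 24/48 = 50.5.
        z = (W - E[W]) / sqrt(Var[W]) = (17 - 18) / 7.1063 = -0.1407.
        Two-sided p = 2*Phi(z) = 0.888092.
Step 6: alpha = 0.1. fail to reject H0.

W+ = 19, W- = 17, W = min = 17, p = 0.888092, fail to reject H0.


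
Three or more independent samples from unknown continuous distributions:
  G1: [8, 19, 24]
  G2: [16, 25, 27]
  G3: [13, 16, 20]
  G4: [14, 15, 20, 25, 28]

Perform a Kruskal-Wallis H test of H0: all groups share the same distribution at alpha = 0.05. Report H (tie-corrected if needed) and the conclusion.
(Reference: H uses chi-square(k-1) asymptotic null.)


Step 1: Combine all N = 14 observations and assign midranks.
sorted (value, group, rank): (8,G1,1), (13,G3,2), (14,G4,3), (15,G4,4), (16,G2,5.5), (16,G3,5.5), (19,G1,7), (20,G3,8.5), (20,G4,8.5), (24,G1,10), (25,G2,11.5), (25,G4,11.5), (27,G2,13), (28,G4,14)
Step 2: Sum ranks within each group.
R_1 = 18 (n_1 = 3)
R_2 = 30 (n_2 = 3)
R_3 = 16 (n_3 = 3)
R_4 = 41 (n_4 = 5)
Step 3: H = 12/(N(N+1)) * sum(R_i^2/n_i) - 3(N+1)
     = 12/(14*15) * (18^2/3 + 30^2/3 + 16^2/3 + 41^2/5) - 3*15
     = 0.057143 * 829.533 - 45
     = 2.401905.
Step 4: Ties present; correction factor C = 1 - 18/(14^3 - 14) = 0.993407. Corrected H = 2.401905 / 0.993407 = 2.417847.
Step 5: Under H0, H ~ chi^2(3); p-value = 0.490321.
Step 6: alpha = 0.05. fail to reject H0.

H = 2.4178, df = 3, p = 0.490321, fail to reject H0.


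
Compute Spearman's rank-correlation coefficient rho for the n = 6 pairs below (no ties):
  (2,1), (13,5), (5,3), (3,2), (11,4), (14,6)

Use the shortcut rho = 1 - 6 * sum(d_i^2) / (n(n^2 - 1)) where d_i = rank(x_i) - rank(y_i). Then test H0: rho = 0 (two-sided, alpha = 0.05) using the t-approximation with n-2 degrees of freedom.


Step 1: Rank x and y separately (midranks; no ties here).
rank(x): 2->1, 13->5, 5->3, 3->2, 11->4, 14->6
rank(y): 1->1, 5->5, 3->3, 2->2, 4->4, 6->6
Step 2: d_i = R_x(i) - R_y(i); compute d_i^2.
  (1-1)^2=0, (5-5)^2=0, (3-3)^2=0, (2-2)^2=0, (4-4)^2=0, (6-6)^2=0
sum(d^2) = 0.
Step 3: rho = 1 - 6*0 / (6*(6^2 - 1)) = 1 - 0/210 = 1.000000.
Step 5: Two-sided p-value from the t-distribution with 4 df = 0.000000.
Step 6: alpha = 0.05. reject H0.

rho = 1.0000, p = 0.000000, reject H0 at alpha = 0.05.


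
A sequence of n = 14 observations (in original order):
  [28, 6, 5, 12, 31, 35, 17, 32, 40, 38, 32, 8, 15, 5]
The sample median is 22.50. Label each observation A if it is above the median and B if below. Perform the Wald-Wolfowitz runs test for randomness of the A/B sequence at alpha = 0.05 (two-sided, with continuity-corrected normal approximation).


Step 1: Compute median = 22.50; label A = above, B = below.
Labels in order: ABBBAABAAAABBB  (n_A = 7, n_B = 7)
Step 2: Count runs R = 6.
Step 3: Under H0 (random ordering), E[R] = 2*n_A*n_B/(n_A+n_B) + 1 = 2*7*7/14 + 1 = 8.0000.
        Var[R] = 2*n_A*n_B*(2*n_A*n_B - n_A - n_B) / ((n_A+n_B)^2 * (n_A+n_B-1)) = 8232/2548 = 3.2308.
        SD[R] = 1.7974.
Step 4: Continuity-corrected z = (R + 0.5 - E[R]) / SD[R] = (6 + 0.5 - 8.0000) / 1.7974 = -0.8345.
Step 5: Two-sided p-value via normal approximation = 2*(1 - Phi(|z|)) = 0.403986.
Step 6: alpha = 0.05. fail to reject H0.

R = 6, z = -0.8345, p = 0.403986, fail to reject H0.


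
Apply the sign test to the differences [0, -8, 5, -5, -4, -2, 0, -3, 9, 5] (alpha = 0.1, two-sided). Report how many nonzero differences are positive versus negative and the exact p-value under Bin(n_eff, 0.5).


Step 1: Discard zero differences. Original n = 10; n_eff = number of nonzero differences = 8.
Nonzero differences (with sign): -8, +5, -5, -4, -2, -3, +9, +5
Step 2: Count signs: positive = 3, negative = 5.
Step 3: Under H0: P(positive) = 0.5, so the number of positives S ~ Bin(8, 0.5).
Step 4: Two-sided exact p-value = sum of Bin(8,0.5) probabilities at or below the observed probability = 0.726562.
Step 5: alpha = 0.1. fail to reject H0.

n_eff = 8, pos = 3, neg = 5, p = 0.726562, fail to reject H0.


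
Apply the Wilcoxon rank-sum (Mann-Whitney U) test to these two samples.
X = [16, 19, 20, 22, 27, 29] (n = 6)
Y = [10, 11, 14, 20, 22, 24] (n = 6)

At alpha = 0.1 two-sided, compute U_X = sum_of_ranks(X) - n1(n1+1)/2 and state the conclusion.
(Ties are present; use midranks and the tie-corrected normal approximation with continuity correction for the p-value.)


Step 1: Combine and sort all 12 observations; assign midranks.
sorted (value, group): (10,Y), (11,Y), (14,Y), (16,X), (19,X), (20,X), (20,Y), (22,X), (22,Y), (24,Y), (27,X), (29,X)
ranks: 10->1, 11->2, 14->3, 16->4, 19->5, 20->6.5, 20->6.5, 22->8.5, 22->8.5, 24->10, 27->11, 29->12
Step 2: Rank sum for X: R1 = 4 + 5 + 6.5 + 8.5 + 11 + 12 = 47.
Step 3: U_X = R1 - n1(n1+1)/2 = 47 - 6*7/2 = 47 - 21 = 26.
       U_Y = n1*n2 - U_X = 36 - 26 = 10.
Step 4: Ties are present, so use the tie-corrected normal approximation (with continuity correction) for the p-value.
Step 5: p-value = 0.228133; compare to alpha = 0.1. fail to reject H0.

U_X = 26, p = 0.228133, fail to reject H0 at alpha = 0.1.


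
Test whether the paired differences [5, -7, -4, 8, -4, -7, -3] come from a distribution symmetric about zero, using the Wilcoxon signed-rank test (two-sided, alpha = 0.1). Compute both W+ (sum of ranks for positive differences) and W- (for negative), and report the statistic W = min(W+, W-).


Step 1: Drop any zero differences (none here) and take |d_i|.
|d| = [5, 7, 4, 8, 4, 7, 3]
Step 2: Midrank |d_i| (ties get averaged ranks).
ranks: |5|->4, |7|->5.5, |4|->2.5, |8|->7, |4|->2.5, |7|->5.5, |3|->1
Step 3: Attach original signs; sum ranks with positive sign and with negative sign.
W+ = 4 + 7 = 11
W- = 5.5 + 2.5 + 2.5 + 5.5 + 1 = 17
(Check: W+ + W- = 28 should equal n(n+1)/2 = 28.)
Step 4: Test statistic W = min(W+, W-) = 11.
Step 5: Ties in |d|, so use the tie-corrected normal approximation.
        E[W] = n(n+1)/4 = 7*8/4 = 14.
        Tie groups: |d|=4 (t=2), |d|=7 (t=2); sum(t^3 - t) = 12.
        Var[W] = n(n+1)(2n+1)/24 - sum(t^3-t)/48 = 840/24 - 12/48 = 34.75.
        z = (W - E[W]) / sqrt(Var[W]) = (11 - 14) / 5.8949 = -0.5089.
        Two-sided p = 2*Phi(z) = 0.610813.
Step 6: alpha = 0.1. fail to reject H0.

W+ = 11, W- = 17, W = min = 11, p = 0.610813, fail to reject H0.


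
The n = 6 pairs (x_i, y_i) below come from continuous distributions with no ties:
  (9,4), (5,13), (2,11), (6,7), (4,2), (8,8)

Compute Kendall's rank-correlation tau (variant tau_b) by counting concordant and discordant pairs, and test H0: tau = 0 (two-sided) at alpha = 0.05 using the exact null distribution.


Step 1: Enumerate the 15 unordered pairs (i,j) with i<j and classify each by sign(x_j-x_i) * sign(y_j-y_i).
  (1,2):dx=-4,dy=+9->D; (1,3):dx=-7,dy=+7->D; (1,4):dx=-3,dy=+3->D; (1,5):dx=-5,dy=-2->C
  (1,6):dx=-1,dy=+4->D; (2,3):dx=-3,dy=-2->C; (2,4):dx=+1,dy=-6->D; (2,5):dx=-1,dy=-11->C
  (2,6):dx=+3,dy=-5->D; (3,4):dx=+4,dy=-4->D; (3,5):dx=+2,dy=-9->D; (3,6):dx=+6,dy=-3->D
  (4,5):dx=-2,dy=-5->C; (4,6):dx=+2,dy=+1->C; (5,6):dx=+4,dy=+6->C
Step 2: C = 6, D = 9, total pairs = 15.
Step 3: tau = (C - D)/(n(n-1)/2) = (6 - 9)/15 = -0.200000.
Step 4: Exact two-sided p-value (enumerate n! = 720 permutations of y under H0): p = 0.719444.
Step 5: alpha = 0.05. fail to reject H0.

tau_b = -0.2000 (C=6, D=9), p = 0.719444, fail to reject H0.


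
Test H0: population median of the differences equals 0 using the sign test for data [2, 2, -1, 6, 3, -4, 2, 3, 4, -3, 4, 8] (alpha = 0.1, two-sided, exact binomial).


Step 1: Discard zero differences. Original n = 12; n_eff = number of nonzero differences = 12.
Nonzero differences (with sign): +2, +2, -1, +6, +3, -4, +2, +3, +4, -3, +4, +8
Step 2: Count signs: positive = 9, negative = 3.
Step 3: Under H0: P(positive) = 0.5, so the number of positives S ~ Bin(12, 0.5).
Step 4: Two-sided exact p-value = sum of Bin(12,0.5) probabilities at or below the observed probability = 0.145996.
Step 5: alpha = 0.1. fail to reject H0.

n_eff = 12, pos = 9, neg = 3, p = 0.145996, fail to reject H0.


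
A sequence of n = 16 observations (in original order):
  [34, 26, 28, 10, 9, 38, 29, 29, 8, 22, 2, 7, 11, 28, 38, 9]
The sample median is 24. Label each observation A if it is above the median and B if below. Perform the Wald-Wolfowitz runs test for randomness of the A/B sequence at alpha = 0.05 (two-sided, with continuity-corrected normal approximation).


Step 1: Compute median = 24; label A = above, B = below.
Labels in order: AAABBAAABBBBBAAB  (n_A = 8, n_B = 8)
Step 2: Count runs R = 6.
Step 3: Under H0 (random ordering), E[R] = 2*n_A*n_B/(n_A+n_B) + 1 = 2*8*8/16 + 1 = 9.0000.
        Var[R] = 2*n_A*n_B*(2*n_A*n_B - n_A - n_B) / ((n_A+n_B)^2 * (n_A+n_B-1)) = 14336/3840 = 3.7333.
        SD[R] = 1.9322.
Step 4: Continuity-corrected z = (R + 0.5 - E[R]) / SD[R] = (6 + 0.5 - 9.0000) / 1.9322 = -1.2939.
Step 5: Two-sided p-value via normal approximation = 2*(1 - Phi(|z|)) = 0.195709.
Step 6: alpha = 0.05. fail to reject H0.

R = 6, z = -1.2939, p = 0.195709, fail to reject H0.


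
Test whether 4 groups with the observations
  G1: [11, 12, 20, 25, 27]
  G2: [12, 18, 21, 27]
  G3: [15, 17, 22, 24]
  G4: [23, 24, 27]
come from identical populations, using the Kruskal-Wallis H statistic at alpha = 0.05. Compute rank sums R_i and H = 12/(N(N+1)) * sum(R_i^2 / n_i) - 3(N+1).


Step 1: Combine all N = 16 observations and assign midranks.
sorted (value, group, rank): (11,G1,1), (12,G1,2.5), (12,G2,2.5), (15,G3,4), (17,G3,5), (18,G2,6), (20,G1,7), (21,G2,8), (22,G3,9), (23,G4,10), (24,G3,11.5), (24,G4,11.5), (25,G1,13), (27,G1,15), (27,G2,15), (27,G4,15)
Step 2: Sum ranks within each group.
R_1 = 38.5 (n_1 = 5)
R_2 = 31.5 (n_2 = 4)
R_3 = 29.5 (n_3 = 4)
R_4 = 36.5 (n_4 = 3)
Step 3: H = 12/(N(N+1)) * sum(R_i^2/n_i) - 3(N+1)
     = 12/(16*17) * (38.5^2/5 + 31.5^2/4 + 29.5^2/4 + 36.5^2/3) - 3*17
     = 0.044118 * 1206.16 - 51
     = 2.212868.
Step 4: Ties present; correction factor C = 1 - 36/(16^3 - 16) = 0.991176. Corrected H = 2.212868 / 0.991176 = 2.232567.
Step 5: Under H0, H ~ chi^2(3); p-value = 0.525562.
Step 6: alpha = 0.05. fail to reject H0.

H = 2.2326, df = 3, p = 0.525562, fail to reject H0.


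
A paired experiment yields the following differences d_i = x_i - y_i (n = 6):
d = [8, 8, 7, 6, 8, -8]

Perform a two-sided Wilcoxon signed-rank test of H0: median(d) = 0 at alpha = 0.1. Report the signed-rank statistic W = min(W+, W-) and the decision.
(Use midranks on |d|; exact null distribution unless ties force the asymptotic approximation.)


Step 1: Drop any zero differences (none here) and take |d_i|.
|d| = [8, 8, 7, 6, 8, 8]
Step 2: Midrank |d_i| (ties get averaged ranks).
ranks: |8|->4.5, |8|->4.5, |7|->2, |6|->1, |8|->4.5, |8|->4.5
Step 3: Attach original signs; sum ranks with positive sign and with negative sign.
W+ = 4.5 + 4.5 + 2 + 1 + 4.5 = 16.5
W- = 4.5 = 4.5
(Check: W+ + W- = 21 should equal n(n+1)/2 = 21.)
Step 4: Test statistic W = min(W+, W-) = 4.5.
Step 5: Ties in |d|, so use the tie-corrected normal approximation.
        E[W] = n(n+1)/4 = 6*7/4 = 10.5.
        Tie groups: |d|=8 (t=4); sum(t^3 - t) = 60.
        Var[W] = n(n+1)(2n+1)/24 - sum(t^3-t)/48 = 546/24 - 60/48 = 21.5.
        z = (W - E[W]) / sqrt(Var[W]) = (4.5 - 10.5) / 4.6368 = -1.2940.
        Two-sided p = 2*Phi(z) = 0.195668.
Step 6: alpha = 0.1. fail to reject H0.

W+ = 16.5, W- = 4.5, W = min = 4.5, p = 0.195668, fail to reject H0.


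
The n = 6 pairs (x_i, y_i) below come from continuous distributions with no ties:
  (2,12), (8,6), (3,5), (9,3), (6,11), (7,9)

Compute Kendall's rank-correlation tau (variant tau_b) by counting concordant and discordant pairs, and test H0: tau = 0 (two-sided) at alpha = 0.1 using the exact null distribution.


Step 1: Enumerate the 15 unordered pairs (i,j) with i<j and classify each by sign(x_j-x_i) * sign(y_j-y_i).
  (1,2):dx=+6,dy=-6->D; (1,3):dx=+1,dy=-7->D; (1,4):dx=+7,dy=-9->D; (1,5):dx=+4,dy=-1->D
  (1,6):dx=+5,dy=-3->D; (2,3):dx=-5,dy=-1->C; (2,4):dx=+1,dy=-3->D; (2,5):dx=-2,dy=+5->D
  (2,6):dx=-1,dy=+3->D; (3,4):dx=+6,dy=-2->D; (3,5):dx=+3,dy=+6->C; (3,6):dx=+4,dy=+4->C
  (4,5):dx=-3,dy=+8->D; (4,6):dx=-2,dy=+6->D; (5,6):dx=+1,dy=-2->D
Step 2: C = 3, D = 12, total pairs = 15.
Step 3: tau = (C - D)/(n(n-1)/2) = (3 - 12)/15 = -0.600000.
Step 4: Exact two-sided p-value (enumerate n! = 720 permutations of y under H0): p = 0.136111.
Step 5: alpha = 0.1. fail to reject H0.

tau_b = -0.6000 (C=3, D=12), p = 0.136111, fail to reject H0.


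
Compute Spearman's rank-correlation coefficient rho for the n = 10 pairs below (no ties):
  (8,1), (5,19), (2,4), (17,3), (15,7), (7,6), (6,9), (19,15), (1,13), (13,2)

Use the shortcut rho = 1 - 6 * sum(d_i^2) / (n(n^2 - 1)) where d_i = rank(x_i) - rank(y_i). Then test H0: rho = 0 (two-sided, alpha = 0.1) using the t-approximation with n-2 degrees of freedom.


Step 1: Rank x and y separately (midranks; no ties here).
rank(x): 8->6, 5->3, 2->2, 17->9, 15->8, 7->5, 6->4, 19->10, 1->1, 13->7
rank(y): 1->1, 19->10, 4->4, 3->3, 7->6, 6->5, 9->7, 15->9, 13->8, 2->2
Step 2: d_i = R_x(i) - R_y(i); compute d_i^2.
  (6-1)^2=25, (3-10)^2=49, (2-4)^2=4, (9-3)^2=36, (8-6)^2=4, (5-5)^2=0, (4-7)^2=9, (10-9)^2=1, (1-8)^2=49, (7-2)^2=25
sum(d^2) = 202.
Step 3: rho = 1 - 6*202 / (10*(10^2 - 1)) = 1 - 1212/990 = -0.224242.
Step 4: Under H0, t = rho * sqrt((n-2)/(1-rho^2)) = -0.6508 ~ t(8).
Step 5: Two-sided p-value from the t-distribution with 8 df = 0.533401.
Step 6: alpha = 0.1. fail to reject H0.

rho = -0.2242, p = 0.533401, fail to reject H0 at alpha = 0.1.


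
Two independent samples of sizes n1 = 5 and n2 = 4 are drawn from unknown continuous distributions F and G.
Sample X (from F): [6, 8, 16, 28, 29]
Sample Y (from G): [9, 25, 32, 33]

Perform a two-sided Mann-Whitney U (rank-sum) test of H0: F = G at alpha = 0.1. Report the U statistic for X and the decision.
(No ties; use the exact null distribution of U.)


Step 1: Combine and sort all 9 observations; assign midranks.
sorted (value, group): (6,X), (8,X), (9,Y), (16,X), (25,Y), (28,X), (29,X), (32,Y), (33,Y)
ranks: 6->1, 8->2, 9->3, 16->4, 25->5, 28->6, 29->7, 32->8, 33->9
Step 2: Rank sum for X: R1 = 1 + 2 + 4 + 6 + 7 = 20.
Step 3: U_X = R1 - n1(n1+1)/2 = 20 - 5*6/2 = 20 - 15 = 5.
       U_Y = n1*n2 - U_X = 20 - 5 = 15.
Step 4: No ties, so the exact null distribution of U (based on enumerating the C(9,5) = 126 equally likely rank assignments) gives the two-sided p-value.
Step 5: p-value = 0.285714; compare to alpha = 0.1. fail to reject H0.

U_X = 5, p = 0.285714, fail to reject H0 at alpha = 0.1.


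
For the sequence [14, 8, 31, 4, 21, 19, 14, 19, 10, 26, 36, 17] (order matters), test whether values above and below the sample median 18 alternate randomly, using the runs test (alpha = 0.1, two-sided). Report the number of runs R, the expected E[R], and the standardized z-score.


Step 1: Compute median = 18; label A = above, B = below.
Labels in order: BBABAABABAAB  (n_A = 6, n_B = 6)
Step 2: Count runs R = 9.
Step 3: Under H0 (random ordering), E[R] = 2*n_A*n_B/(n_A+n_B) + 1 = 2*6*6/12 + 1 = 7.0000.
        Var[R] = 2*n_A*n_B*(2*n_A*n_B - n_A - n_B) / ((n_A+n_B)^2 * (n_A+n_B-1)) = 4320/1584 = 2.7273.
        SD[R] = 1.6514.
Step 4: Continuity-corrected z = (R - 0.5 - E[R]) / SD[R] = (9 - 0.5 - 7.0000) / 1.6514 = 0.9083.
Step 5: Two-sided p-value via normal approximation = 2*(1 - Phi(|z|)) = 0.363722.
Step 6: alpha = 0.1. fail to reject H0.

R = 9, z = 0.9083, p = 0.363722, fail to reject H0.


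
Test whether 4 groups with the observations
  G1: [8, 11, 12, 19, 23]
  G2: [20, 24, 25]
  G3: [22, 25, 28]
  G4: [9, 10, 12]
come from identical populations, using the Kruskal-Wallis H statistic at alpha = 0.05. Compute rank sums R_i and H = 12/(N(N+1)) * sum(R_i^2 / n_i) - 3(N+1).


Step 1: Combine all N = 14 observations and assign midranks.
sorted (value, group, rank): (8,G1,1), (9,G4,2), (10,G4,3), (11,G1,4), (12,G1,5.5), (12,G4,5.5), (19,G1,7), (20,G2,8), (22,G3,9), (23,G1,10), (24,G2,11), (25,G2,12.5), (25,G3,12.5), (28,G3,14)
Step 2: Sum ranks within each group.
R_1 = 27.5 (n_1 = 5)
R_2 = 31.5 (n_2 = 3)
R_3 = 35.5 (n_3 = 3)
R_4 = 10.5 (n_4 = 3)
Step 3: H = 12/(N(N+1)) * sum(R_i^2/n_i) - 3(N+1)
     = 12/(14*15) * (27.5^2/5 + 31.5^2/3 + 35.5^2/3 + 10.5^2/3) - 3*15
     = 0.057143 * 938.833 - 45
     = 8.647619.
Step 4: Ties present; correction factor C = 1 - 12/(14^3 - 14) = 0.995604. Corrected H = 8.647619 / 0.995604 = 8.685798.
Step 5: Under H0, H ~ chi^2(3); p-value = 0.033774.
Step 6: alpha = 0.05. reject H0.

H = 8.6858, df = 3, p = 0.033774, reject H0.
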